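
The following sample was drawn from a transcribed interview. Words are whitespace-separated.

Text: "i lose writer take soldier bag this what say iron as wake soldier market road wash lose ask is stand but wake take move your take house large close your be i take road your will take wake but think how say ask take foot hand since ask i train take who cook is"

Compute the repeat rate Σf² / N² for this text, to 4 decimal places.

0.0453

Frequencies: take:7, i:3, wake:3, ask:3, your:3, lose:2, soldier:2, say:2, road:2, is:2, but:2, writer:1, bag:1, this:1, what:1, iron:1, as:1, market:1, wash:1, stand:1, … (14 more, each freq 1)
Σf² = 132; N² = 2916
Repeat rate = 132 / 2916 = 0.0453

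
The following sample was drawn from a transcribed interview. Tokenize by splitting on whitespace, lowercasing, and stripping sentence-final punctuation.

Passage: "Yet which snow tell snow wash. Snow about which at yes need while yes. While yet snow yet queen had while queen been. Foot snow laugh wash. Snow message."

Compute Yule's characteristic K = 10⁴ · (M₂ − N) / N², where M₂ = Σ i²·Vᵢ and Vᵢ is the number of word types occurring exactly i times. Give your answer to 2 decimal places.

594.53

Frequencies: snow:6, yet:3, while:3, which:2, wash:2, yes:2, queen:2, tell:1, about:1, at:1, need:1, had:1, been:1, foot:1, laugh:1, message:1
N = 29. Frequency spectrum: V_1=9, V_2=4, V_3=2, V_6=1
M₂ = 1²·9 + 2²·4 + 3²·2 + 6²·1 = 79
K = 10000 × (79 − 29) / 29² = 594.53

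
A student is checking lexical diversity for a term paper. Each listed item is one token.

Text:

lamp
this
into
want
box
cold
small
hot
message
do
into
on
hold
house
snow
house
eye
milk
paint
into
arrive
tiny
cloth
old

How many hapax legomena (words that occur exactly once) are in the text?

Frequencies: into:3, house:2, lamp:1, this:1, want:1, box:1, cold:1, small:1, hot:1, message:1, do:1, on:1, hold:1, snow:1, eye:1, milk:1, paint:1, arrive:1, tiny:1, cloth:1, … (1 more, each freq 1)
Hapax (freq=1): arrive, box, cloth, cold, do, eye, hold, hot, lamp, message, milk, old, on, paint, small, snow, this, tiny, want

19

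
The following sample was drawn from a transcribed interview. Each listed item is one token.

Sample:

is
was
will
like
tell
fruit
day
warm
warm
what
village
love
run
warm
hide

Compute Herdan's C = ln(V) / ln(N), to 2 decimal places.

N = 15, V = 13.
ln(V) = 2.564949, ln(N) = 2.708050
C = 2.564949 / 2.708050 = 0.95

0.95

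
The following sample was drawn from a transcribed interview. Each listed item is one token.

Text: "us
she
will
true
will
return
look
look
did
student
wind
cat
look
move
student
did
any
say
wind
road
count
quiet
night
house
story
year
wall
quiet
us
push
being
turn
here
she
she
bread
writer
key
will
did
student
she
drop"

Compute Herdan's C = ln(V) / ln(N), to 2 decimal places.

0.90

N = 43, V = 29.
ln(V) = 3.367296, ln(N) = 3.761200
C = 3.367296 / 3.761200 = 0.90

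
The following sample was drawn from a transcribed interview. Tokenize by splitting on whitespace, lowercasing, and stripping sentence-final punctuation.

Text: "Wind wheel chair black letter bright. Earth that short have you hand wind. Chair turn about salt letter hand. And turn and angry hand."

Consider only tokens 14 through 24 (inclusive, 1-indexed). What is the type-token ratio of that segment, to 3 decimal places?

0.727

Segment tokens 14–24: chair, turn, about, salt, letter, hand, and, turn, and, angry, hand
Segment N = 11, segment V = 8.
TTR = 8 / 11 = 0.727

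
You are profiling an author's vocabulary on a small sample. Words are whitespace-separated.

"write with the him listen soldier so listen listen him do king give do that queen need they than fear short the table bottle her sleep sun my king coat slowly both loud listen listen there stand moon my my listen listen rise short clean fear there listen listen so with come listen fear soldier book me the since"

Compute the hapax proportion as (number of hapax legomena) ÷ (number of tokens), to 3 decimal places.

Frequencies: listen:10, the:3, fear:3, my:3, with:2, him:2, soldier:2, so:2, do:2, king:2, short:2, there:2, write:1, give:1, that:1, queen:1, need:1, they:1, than:1, table:1, … (16 more, each freq 1)
Hapax count = 24; token count = 59.
Ratio = 24 / 59 = 0.407

0.407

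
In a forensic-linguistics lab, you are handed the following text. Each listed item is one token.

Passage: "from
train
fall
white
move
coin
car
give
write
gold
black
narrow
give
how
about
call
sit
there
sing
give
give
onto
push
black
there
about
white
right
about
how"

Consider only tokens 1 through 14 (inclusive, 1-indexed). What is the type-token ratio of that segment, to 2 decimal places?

0.93

Segment tokens 1–14: from, train, fall, white, move, coin, car, give, write, gold, black, narrow, give, how
Segment N = 14, segment V = 13.
TTR = 13 / 14 = 0.93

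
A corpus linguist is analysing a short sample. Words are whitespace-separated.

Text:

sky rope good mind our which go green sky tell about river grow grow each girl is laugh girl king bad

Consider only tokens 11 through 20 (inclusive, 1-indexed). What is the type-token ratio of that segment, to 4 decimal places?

0.8000

Segment tokens 11–20: about, river, grow, grow, each, girl, is, laugh, girl, king
Segment N = 10, segment V = 8.
TTR = 8 / 10 = 0.8000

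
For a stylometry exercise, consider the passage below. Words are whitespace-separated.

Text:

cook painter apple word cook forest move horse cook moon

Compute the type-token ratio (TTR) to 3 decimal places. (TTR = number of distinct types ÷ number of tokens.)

N = 10 tokens, V = 8 types.
TTR = V / N = 8 / 10 = 0.800

0.800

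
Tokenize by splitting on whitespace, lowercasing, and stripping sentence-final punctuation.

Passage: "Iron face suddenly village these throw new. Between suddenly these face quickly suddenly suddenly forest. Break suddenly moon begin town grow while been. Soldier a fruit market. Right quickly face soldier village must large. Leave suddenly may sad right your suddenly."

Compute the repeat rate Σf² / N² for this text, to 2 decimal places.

0.06

Frequencies: suddenly:7, face:3, village:2, these:2, quickly:2, soldier:2, right:2, iron:1, throw:1, new:1, between:1, forest:1, break:1, moon:1, begin:1, town:1, grow:1, while:1, been:1, a:1, … (8 more, each freq 1)
Σf² = 99; N² = 1681
Repeat rate = 99 / 1681 = 0.06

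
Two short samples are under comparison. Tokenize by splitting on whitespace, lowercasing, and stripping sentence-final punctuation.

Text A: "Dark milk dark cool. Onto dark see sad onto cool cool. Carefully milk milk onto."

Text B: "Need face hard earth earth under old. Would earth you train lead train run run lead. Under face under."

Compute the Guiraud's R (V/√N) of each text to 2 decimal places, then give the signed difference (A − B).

-0.71

A: V=7, N=15, R=1.81
B: V=11, N=19, R=2.52
Difference = 1.81 − 2.52 = -0.71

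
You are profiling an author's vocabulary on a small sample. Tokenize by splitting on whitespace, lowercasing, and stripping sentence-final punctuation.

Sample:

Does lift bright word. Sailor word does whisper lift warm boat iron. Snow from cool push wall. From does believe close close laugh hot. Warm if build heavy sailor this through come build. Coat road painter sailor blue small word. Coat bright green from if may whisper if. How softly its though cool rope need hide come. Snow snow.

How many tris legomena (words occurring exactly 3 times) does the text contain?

Frequencies: does:3, word:3, sailor:3, snow:3, from:3, if:3, lift:2, bright:2, whisper:2, warm:2, cool:2, close:2, build:2, come:2, coat:2, boat:1, iron:1, push:1, wall:1, believe:1, … (18 more, each freq 1)
Words with frequency 3: does, from, if, sailor, snow, word

6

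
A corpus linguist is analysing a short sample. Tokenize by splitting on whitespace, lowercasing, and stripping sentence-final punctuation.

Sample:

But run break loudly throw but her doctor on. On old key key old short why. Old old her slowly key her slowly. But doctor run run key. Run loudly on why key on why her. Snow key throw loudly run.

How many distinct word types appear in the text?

14

Distinct types: {break, but, doctor, her, key, loudly, old, on, run, short, slowly, snow, throw, why}
V = 14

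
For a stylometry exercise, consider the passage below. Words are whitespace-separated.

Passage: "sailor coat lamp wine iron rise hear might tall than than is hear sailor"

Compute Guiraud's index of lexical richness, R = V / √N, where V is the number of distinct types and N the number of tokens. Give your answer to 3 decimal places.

N = 14, V = 11.
√N = 3.741657
R = 11 / 3.741657 = 2.940

2.940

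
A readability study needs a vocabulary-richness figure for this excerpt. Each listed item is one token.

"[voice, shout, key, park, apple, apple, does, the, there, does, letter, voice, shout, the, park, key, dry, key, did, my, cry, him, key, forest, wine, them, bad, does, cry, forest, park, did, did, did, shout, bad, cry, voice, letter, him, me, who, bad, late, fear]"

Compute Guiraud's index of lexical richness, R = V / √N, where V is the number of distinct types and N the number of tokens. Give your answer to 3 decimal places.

3.280

N = 45, V = 22.
√N = 6.708204
R = 22 / 6.708204 = 3.280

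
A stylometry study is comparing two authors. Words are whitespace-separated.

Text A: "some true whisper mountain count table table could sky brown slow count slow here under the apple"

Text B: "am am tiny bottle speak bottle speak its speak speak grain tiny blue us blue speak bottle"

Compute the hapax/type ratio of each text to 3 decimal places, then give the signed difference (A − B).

A: hapax=11, V=14, ratio=0.786
B: hapax=3, V=8, ratio=0.375
Difference = 0.786 − 0.375 = 0.411

0.411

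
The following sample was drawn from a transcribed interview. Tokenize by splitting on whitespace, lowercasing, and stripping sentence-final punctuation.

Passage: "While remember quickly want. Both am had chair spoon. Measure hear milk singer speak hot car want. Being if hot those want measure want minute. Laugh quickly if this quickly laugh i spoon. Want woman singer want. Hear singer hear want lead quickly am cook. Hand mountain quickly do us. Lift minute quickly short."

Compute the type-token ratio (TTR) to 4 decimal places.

N = 54 tokens, V = 32 types.
TTR = V / N = 32 / 54 = 0.5926

0.5926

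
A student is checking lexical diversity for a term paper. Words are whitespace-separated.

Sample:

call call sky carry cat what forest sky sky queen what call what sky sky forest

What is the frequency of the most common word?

5

Frequencies: sky:5, call:3, what:3, forest:2, carry:1, cat:1, queen:1
Most common: 'sky' with frequency 5.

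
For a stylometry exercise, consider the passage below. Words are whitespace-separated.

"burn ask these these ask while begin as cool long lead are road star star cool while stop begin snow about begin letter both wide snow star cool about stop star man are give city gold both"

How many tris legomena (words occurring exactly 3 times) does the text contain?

Frequencies: star:4, begin:3, cool:3, ask:2, these:2, while:2, are:2, stop:2, snow:2, about:2, both:2, burn:1, as:1, long:1, lead:1, road:1, letter:1, wide:1, man:1, give:1, … (2 more, each freq 1)
Words with frequency 3: begin, cool

2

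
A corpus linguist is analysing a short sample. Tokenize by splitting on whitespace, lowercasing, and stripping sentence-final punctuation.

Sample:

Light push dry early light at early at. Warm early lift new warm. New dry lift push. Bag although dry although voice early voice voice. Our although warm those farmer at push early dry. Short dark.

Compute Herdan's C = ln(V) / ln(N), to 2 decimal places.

0.77

N = 36, V = 16.
ln(V) = 2.772589, ln(N) = 3.583519
C = 2.772589 / 3.583519 = 0.77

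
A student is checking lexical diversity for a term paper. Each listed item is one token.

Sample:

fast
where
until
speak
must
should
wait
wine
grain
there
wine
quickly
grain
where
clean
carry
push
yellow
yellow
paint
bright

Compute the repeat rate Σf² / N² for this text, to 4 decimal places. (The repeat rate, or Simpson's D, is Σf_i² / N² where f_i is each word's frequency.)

Frequencies: where:2, wine:2, grain:2, yellow:2, fast:1, until:1, speak:1, must:1, should:1, wait:1, there:1, quickly:1, clean:1, carry:1, push:1, paint:1, bright:1
Σf² = 29; N² = 441
Repeat rate = 29 / 441 = 0.0658

0.0658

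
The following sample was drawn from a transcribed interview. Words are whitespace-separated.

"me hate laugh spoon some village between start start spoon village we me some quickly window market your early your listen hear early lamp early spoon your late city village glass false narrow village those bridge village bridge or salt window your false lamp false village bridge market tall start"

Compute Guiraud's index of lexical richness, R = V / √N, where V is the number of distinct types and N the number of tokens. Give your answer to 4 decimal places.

3.8184

N = 50, V = 27.
√N = 7.071068
R = 27 / 7.071068 = 3.8184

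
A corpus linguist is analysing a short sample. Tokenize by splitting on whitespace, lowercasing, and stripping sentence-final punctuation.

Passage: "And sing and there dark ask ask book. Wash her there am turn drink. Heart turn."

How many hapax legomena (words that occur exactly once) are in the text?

8

Frequencies: and:2, there:2, ask:2, turn:2, sing:1, dark:1, book:1, wash:1, her:1, am:1, drink:1, heart:1
Hapax (freq=1): am, book, dark, drink, heart, her, sing, wash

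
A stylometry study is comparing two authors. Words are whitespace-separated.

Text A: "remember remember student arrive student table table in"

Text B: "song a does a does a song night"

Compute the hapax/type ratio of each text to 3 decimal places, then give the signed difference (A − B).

0.150

A: hapax=2, V=5, ratio=0.400
B: hapax=1, V=4, ratio=0.250
Difference = 0.400 − 0.250 = 0.150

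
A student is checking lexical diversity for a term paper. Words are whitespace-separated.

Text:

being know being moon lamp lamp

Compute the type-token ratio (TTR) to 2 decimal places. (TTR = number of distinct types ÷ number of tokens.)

N = 6 tokens, V = 4 types.
TTR = V / N = 4 / 6 = 0.67

0.67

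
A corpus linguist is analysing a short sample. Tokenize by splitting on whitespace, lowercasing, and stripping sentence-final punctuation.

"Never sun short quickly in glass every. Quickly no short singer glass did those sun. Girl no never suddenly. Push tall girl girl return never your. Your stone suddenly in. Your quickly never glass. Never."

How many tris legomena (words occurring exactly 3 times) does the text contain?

4

Frequencies: never:5, quickly:3, glass:3, girl:3, your:3, sun:2, short:2, in:2, no:2, suddenly:2, every:1, singer:1, did:1, those:1, push:1, tall:1, return:1, stone:1
Words with frequency 3: girl, glass, quickly, your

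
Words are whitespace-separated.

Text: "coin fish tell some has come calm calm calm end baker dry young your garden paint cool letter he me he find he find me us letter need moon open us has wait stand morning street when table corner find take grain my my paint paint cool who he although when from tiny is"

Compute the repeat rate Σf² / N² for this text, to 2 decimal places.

Frequencies: he:4, calm:3, paint:3, find:3, has:2, cool:2, letter:2, me:2, us:2, when:2, my:2, coin:1, fish:1, tell:1, some:1, come:1, end:1, baker:1, dry:1, young:1, … (18 more, each freq 1)
Σf² = 98; N² = 2916
Repeat rate = 98 / 2916 = 0.03

0.03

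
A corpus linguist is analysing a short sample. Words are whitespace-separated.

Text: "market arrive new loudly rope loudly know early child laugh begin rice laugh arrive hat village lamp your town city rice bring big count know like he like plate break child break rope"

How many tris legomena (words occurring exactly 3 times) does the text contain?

0

Frequencies: arrive:2, loudly:2, rope:2, know:2, child:2, laugh:2, rice:2, like:2, break:2, market:1, new:1, early:1, begin:1, hat:1, village:1, lamp:1, your:1, town:1, city:1, bring:1, … (4 more, each freq 1)
Words with frequency 3: (none)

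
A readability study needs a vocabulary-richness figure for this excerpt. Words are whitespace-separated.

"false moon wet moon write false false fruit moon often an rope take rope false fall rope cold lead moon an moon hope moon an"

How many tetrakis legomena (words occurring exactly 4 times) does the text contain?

1

Frequencies: moon:6, false:4, an:3, rope:3, wet:1, write:1, fruit:1, often:1, take:1, fall:1, cold:1, lead:1, hope:1
Words with frequency 4: false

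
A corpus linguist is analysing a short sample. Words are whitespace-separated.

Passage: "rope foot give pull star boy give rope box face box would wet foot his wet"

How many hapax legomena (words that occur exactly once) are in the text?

Frequencies: rope:2, foot:2, give:2, box:2, wet:2, pull:1, star:1, boy:1, face:1, would:1, his:1
Hapax (freq=1): boy, face, his, pull, star, would

6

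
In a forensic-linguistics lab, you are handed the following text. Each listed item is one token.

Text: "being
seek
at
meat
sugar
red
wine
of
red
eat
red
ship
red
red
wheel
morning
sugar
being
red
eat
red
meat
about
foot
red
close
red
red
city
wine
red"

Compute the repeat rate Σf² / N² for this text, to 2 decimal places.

0.16

Frequencies: red:11, being:2, meat:2, sugar:2, wine:2, eat:2, seek:1, at:1, of:1, ship:1, wheel:1, morning:1, about:1, foot:1, close:1, city:1
Σf² = 151; N² = 961
Repeat rate = 151 / 961 = 0.16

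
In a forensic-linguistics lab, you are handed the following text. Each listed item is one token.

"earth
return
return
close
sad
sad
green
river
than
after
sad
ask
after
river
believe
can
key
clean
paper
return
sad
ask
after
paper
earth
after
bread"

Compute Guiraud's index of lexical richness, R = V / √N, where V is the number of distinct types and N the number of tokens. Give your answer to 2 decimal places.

2.89

N = 27, V = 15.
√N = 5.196152
R = 15 / 5.196152 = 2.89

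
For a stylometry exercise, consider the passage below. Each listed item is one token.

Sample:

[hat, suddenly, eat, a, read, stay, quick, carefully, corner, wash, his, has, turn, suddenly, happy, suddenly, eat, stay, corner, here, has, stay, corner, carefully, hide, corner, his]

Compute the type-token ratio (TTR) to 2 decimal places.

N = 27 tokens, V = 16 types.
TTR = V / N = 16 / 27 = 0.59

0.59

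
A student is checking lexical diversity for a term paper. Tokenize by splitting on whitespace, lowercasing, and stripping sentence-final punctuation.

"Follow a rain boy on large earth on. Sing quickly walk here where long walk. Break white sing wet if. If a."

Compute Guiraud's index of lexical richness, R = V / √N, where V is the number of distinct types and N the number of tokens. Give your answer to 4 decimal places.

N = 22, V = 17.
√N = 4.690416
R = 17 / 4.690416 = 3.6244

3.6244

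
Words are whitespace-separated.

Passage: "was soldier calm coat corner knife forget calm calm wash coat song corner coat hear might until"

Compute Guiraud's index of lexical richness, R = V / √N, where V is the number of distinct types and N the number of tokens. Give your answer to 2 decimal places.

2.91

N = 17, V = 12.
√N = 4.123106
R = 12 / 4.123106 = 2.91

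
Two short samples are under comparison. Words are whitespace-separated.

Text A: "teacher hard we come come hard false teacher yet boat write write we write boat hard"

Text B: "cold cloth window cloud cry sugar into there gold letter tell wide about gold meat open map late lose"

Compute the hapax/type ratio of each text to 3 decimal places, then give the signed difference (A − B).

-0.694

A: hapax=2, V=8, ratio=0.250
B: hapax=17, V=18, ratio=0.944
Difference = 0.250 − 0.944 = -0.694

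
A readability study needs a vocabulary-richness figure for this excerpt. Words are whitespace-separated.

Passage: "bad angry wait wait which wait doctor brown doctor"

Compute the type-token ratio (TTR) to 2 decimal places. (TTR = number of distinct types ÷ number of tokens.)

N = 9 tokens, V = 6 types.
TTR = V / N = 6 / 9 = 0.67

0.67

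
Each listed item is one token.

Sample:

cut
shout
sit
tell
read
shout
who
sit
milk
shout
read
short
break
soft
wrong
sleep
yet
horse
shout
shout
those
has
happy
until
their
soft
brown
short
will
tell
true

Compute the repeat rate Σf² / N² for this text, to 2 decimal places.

0.06

Frequencies: shout:5, sit:2, tell:2, read:2, short:2, soft:2, cut:1, who:1, milk:1, break:1, wrong:1, sleep:1, yet:1, horse:1, those:1, has:1, happy:1, until:1, their:1, brown:1, … (2 more, each freq 1)
Σf² = 61; N² = 961
Repeat rate = 61 / 961 = 0.06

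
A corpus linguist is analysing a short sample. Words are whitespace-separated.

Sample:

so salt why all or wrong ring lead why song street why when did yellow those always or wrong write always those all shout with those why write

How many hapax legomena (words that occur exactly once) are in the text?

11

Frequencies: why:4, those:3, all:2, or:2, wrong:2, always:2, write:2, so:1, salt:1, ring:1, lead:1, song:1, street:1, when:1, did:1, yellow:1, shout:1, with:1
Hapax (freq=1): did, lead, ring, salt, shout, so, song, street, when, with, yellow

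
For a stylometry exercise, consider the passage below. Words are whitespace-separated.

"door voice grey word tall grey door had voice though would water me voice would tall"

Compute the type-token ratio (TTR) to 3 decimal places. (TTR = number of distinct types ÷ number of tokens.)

0.625

N = 16 tokens, V = 10 types.
TTR = V / N = 10 / 16 = 0.625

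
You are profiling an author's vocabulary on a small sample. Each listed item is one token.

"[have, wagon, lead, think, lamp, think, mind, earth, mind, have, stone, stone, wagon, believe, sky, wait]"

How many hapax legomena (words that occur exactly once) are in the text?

Frequencies: have:2, wagon:2, think:2, mind:2, stone:2, lead:1, lamp:1, earth:1, believe:1, sky:1, wait:1
Hapax (freq=1): believe, earth, lamp, lead, sky, wait

6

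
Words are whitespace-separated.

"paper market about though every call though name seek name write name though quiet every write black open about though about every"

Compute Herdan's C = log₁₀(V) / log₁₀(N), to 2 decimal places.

0.80

N = 22, V = 12.
log₁₀(V) = 1.079181, log₁₀(N) = 1.342423
C = 1.079181 / 1.342423 = 0.80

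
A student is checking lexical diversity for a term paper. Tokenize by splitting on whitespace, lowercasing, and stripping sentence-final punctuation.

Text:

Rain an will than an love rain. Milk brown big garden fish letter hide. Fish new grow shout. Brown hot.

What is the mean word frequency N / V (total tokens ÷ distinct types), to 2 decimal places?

N = 20 tokens, V = 16 types.
Mean frequency = N / V = 20 / 16 = 1.25

1.25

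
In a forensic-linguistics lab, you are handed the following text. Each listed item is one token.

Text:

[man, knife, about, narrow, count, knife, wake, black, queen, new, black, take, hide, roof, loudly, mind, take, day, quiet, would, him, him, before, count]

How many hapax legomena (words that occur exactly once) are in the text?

Frequencies: knife:2, count:2, black:2, take:2, him:2, man:1, about:1, narrow:1, wake:1, queen:1, new:1, hide:1, roof:1, loudly:1, mind:1, day:1, quiet:1, would:1, before:1
Hapax (freq=1): about, before, day, hide, loudly, man, mind, narrow, new, queen, quiet, roof, wake, would

14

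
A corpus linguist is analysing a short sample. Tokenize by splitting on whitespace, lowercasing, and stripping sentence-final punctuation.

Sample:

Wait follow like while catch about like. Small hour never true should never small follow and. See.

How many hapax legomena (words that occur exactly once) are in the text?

Frequencies: follow:2, like:2, small:2, never:2, wait:1, while:1, catch:1, about:1, hour:1, true:1, should:1, and:1, see:1
Hapax (freq=1): about, and, catch, hour, see, should, true, wait, while

9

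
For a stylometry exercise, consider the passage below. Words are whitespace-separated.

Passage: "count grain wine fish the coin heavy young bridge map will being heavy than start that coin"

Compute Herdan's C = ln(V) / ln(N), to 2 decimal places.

0.96

N = 17, V = 15.
ln(V) = 2.708050, ln(N) = 2.833213
C = 2.708050 / 2.833213 = 0.96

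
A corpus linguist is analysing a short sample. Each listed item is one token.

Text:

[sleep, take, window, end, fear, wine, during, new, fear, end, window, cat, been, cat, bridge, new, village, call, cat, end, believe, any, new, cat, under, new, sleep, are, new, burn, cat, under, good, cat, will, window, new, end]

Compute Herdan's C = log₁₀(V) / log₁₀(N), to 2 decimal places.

0.82

N = 38, V = 20.
log₁₀(V) = 1.301030, log₁₀(N) = 1.579784
C = 1.301030 / 1.579784 = 0.82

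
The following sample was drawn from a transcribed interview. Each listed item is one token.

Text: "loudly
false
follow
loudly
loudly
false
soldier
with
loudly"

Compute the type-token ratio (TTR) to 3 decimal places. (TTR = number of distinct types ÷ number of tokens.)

N = 9 tokens, V = 5 types.
TTR = V / N = 5 / 9 = 0.556

0.556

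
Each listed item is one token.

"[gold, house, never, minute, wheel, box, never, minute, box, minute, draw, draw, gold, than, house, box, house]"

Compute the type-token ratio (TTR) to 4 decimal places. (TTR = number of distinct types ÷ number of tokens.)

0.4706

N = 17 tokens, V = 8 types.
TTR = V / N = 8 / 17 = 0.4706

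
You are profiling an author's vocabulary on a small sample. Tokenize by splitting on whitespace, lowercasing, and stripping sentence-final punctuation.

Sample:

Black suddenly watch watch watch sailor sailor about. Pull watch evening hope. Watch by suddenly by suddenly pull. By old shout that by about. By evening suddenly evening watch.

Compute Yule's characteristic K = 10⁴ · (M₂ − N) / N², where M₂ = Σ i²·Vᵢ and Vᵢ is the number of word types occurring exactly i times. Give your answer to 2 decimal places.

Frequencies: watch:6, by:5, suddenly:4, evening:3, sailor:2, about:2, pull:2, black:1, hope:1, old:1, shout:1, that:1
N = 29. Frequency spectrum: V_1=5, V_2=3, V_3=1, V_4=1, V_5=1, V_6=1
M₂ = 1²·5 + 2²·3 + 3²·1 + 4²·1 + 5²·1 + 6²·1 = 103
K = 10000 × (103 − 29) / 29² = 879.90

879.90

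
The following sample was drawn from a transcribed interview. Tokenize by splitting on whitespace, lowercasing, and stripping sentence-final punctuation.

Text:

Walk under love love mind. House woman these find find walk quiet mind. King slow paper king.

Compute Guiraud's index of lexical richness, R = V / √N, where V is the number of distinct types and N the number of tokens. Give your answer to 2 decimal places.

N = 17, V = 12.
√N = 4.123106
R = 12 / 4.123106 = 2.91

2.91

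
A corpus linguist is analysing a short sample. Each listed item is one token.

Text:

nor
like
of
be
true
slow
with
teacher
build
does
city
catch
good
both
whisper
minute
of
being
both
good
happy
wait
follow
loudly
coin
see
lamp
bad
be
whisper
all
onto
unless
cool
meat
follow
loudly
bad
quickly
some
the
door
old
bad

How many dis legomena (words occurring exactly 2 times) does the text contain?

7

Frequencies: bad:3, of:2, be:2, good:2, both:2, whisper:2, follow:2, loudly:2, nor:1, like:1, true:1, slow:1, with:1, teacher:1, build:1, does:1, city:1, catch:1, minute:1, being:1, … (15 more, each freq 1)
Words with frequency 2: be, both, follow, good, loudly, of, whisper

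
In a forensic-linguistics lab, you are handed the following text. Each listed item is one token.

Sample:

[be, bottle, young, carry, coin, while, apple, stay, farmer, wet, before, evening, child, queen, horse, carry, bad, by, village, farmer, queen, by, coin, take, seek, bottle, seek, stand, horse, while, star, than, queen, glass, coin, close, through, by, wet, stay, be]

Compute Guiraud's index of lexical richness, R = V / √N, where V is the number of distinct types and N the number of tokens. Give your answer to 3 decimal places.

N = 41, V = 26.
√N = 6.403124
R = 26 / 6.403124 = 4.061

4.061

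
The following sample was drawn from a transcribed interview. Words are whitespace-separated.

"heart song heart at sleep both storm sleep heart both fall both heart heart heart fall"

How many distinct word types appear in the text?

Distinct types: {at, both, fall, heart, sleep, song, storm}
V = 7

7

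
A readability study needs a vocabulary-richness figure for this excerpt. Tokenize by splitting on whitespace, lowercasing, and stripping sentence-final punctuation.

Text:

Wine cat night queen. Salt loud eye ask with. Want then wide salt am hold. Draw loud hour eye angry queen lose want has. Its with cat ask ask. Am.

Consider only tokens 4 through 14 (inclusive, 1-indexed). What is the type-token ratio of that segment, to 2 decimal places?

0.91

Segment tokens 4–14: queen, salt, loud, eye, ask, with, want, then, wide, salt, am
Segment N = 11, segment V = 10.
TTR = 10 / 11 = 0.91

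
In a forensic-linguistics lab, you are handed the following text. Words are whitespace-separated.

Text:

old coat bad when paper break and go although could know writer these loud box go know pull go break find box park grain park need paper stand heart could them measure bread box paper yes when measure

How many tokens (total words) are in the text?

38

Tokens: old, coat, bad, when, paper, break, and, go, although, could, know, writer, these, loud, box, go, know, pull, go, break, find, box, park, grain, park, need, paper, stand, heart, could, them, measure, bread, box, paper, yes, when, measure
N = 38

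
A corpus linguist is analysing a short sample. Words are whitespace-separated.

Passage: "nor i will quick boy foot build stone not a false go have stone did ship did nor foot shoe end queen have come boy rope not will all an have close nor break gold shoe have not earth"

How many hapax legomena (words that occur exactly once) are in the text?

Frequencies: have:4, nor:3, not:3, will:2, boy:2, foot:2, stone:2, did:2, shoe:2, i:1, quick:1, build:1, a:1, false:1, go:1, ship:1, end:1, queen:1, come:1, rope:1, … (6 more, each freq 1)
Hapax (freq=1): a, all, an, break, build, close, come, earth, end, false, go, gold, i, queen, quick, rope, ship

17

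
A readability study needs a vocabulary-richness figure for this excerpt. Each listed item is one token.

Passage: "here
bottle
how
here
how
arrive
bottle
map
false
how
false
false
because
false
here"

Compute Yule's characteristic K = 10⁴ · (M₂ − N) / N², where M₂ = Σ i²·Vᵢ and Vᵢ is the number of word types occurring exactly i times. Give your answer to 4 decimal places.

1155.5556

Frequencies: false:4, here:3, how:3, bottle:2, arrive:1, map:1, because:1
N = 15. Frequency spectrum: V_1=3, V_2=1, V_3=2, V_4=1
M₂ = 1²·3 + 2²·1 + 3²·2 + 4²·1 = 41
K = 10000 × (41 − 15) / 15² = 1155.5556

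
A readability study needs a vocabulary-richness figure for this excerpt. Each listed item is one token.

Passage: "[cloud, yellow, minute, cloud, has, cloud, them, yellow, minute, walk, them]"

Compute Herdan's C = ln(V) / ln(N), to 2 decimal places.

N = 11, V = 6.
ln(V) = 1.791759, ln(N) = 2.397895
C = 1.791759 / 2.397895 = 0.75

0.75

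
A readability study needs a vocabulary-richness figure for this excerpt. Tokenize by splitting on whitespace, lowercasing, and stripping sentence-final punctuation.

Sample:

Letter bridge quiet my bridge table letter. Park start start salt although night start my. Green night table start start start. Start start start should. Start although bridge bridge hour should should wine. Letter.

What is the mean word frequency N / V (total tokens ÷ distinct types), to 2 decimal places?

N = 34 tokens, V = 14 types.
Mean frequency = N / V = 34 / 14 = 2.43

2.43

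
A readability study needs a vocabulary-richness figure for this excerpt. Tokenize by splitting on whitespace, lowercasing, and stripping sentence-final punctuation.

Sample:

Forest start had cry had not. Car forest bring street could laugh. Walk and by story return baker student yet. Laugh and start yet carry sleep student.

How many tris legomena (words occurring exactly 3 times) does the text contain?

0

Frequencies: forest:2, start:2, had:2, laugh:2, and:2, student:2, yet:2, cry:1, not:1, car:1, bring:1, street:1, could:1, walk:1, by:1, story:1, return:1, baker:1, carry:1, sleep:1
Words with frequency 3: (none)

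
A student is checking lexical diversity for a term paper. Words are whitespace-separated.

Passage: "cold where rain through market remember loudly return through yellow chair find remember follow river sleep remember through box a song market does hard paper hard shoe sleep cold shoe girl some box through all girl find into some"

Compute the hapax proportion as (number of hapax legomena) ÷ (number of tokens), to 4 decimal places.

Frequencies: through:4, remember:3, cold:2, market:2, find:2, sleep:2, box:2, hard:2, shoe:2, girl:2, some:2, where:1, rain:1, loudly:1, return:1, yellow:1, chair:1, follow:1, river:1, a:1, … (5 more, each freq 1)
Hapax count = 14; token count = 39.
Ratio = 14 / 39 = 0.3590

0.3590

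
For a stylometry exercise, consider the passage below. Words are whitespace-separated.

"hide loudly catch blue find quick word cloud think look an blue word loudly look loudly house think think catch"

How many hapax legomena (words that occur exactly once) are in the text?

6

Frequencies: loudly:3, think:3, catch:2, blue:2, word:2, look:2, hide:1, find:1, quick:1, cloud:1, an:1, house:1
Hapax (freq=1): an, cloud, find, hide, house, quick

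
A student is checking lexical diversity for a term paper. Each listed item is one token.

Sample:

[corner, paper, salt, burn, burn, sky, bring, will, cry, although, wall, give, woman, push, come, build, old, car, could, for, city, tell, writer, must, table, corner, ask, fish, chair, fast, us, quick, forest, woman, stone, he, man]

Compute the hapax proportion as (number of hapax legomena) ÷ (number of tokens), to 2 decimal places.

Frequencies: corner:2, burn:2, woman:2, paper:1, salt:1, sky:1, bring:1, will:1, cry:1, although:1, wall:1, give:1, push:1, come:1, build:1, old:1, car:1, could:1, for:1, city:1, … (14 more, each freq 1)
Hapax count = 31; token count = 37.
Ratio = 31 / 37 = 0.84

0.84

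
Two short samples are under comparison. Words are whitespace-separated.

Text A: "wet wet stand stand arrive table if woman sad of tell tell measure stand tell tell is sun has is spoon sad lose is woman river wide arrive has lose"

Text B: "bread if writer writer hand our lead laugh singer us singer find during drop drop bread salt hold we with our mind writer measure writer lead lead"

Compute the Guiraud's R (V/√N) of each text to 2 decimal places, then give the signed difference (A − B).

A: V=17, N=30, R=3.10
B: V=18, N=27, R=3.46
Difference = 3.10 − 3.46 = -0.36

-0.36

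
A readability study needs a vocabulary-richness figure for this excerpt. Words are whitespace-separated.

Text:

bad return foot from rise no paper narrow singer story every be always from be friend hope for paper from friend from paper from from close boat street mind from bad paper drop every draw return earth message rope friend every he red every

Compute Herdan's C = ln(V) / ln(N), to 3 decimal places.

N = 44, V = 27.
ln(V) = 3.295837, ln(N) = 3.784190
C = 3.295837 / 3.784190 = 0.871

0.871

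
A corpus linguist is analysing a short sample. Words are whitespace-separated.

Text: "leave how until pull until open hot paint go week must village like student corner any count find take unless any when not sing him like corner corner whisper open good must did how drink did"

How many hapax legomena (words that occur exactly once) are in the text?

Frequencies: corner:3, how:2, until:2, open:2, must:2, like:2, any:2, did:2, leave:1, pull:1, hot:1, paint:1, go:1, week:1, village:1, student:1, count:1, find:1, take:1, unless:1, … (7 more, each freq 1)
Hapax (freq=1): count, drink, find, go, good, him, hot, leave, not, paint, pull, sing, student, take, unless, village, week, when, whisper

19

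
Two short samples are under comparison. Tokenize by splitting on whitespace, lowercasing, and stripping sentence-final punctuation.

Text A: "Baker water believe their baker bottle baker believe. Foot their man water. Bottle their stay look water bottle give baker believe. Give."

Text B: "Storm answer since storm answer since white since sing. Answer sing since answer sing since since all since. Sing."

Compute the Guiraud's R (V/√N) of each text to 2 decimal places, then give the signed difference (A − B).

0.75

A: V=10, N=22, R=2.13
B: V=6, N=19, R=1.38
Difference = 2.13 − 1.38 = 0.75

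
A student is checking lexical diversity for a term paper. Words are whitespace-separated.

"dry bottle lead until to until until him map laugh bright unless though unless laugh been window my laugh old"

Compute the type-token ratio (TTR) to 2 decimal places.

0.75

N = 20 tokens, V = 15 types.
TTR = V / N = 15 / 20 = 0.75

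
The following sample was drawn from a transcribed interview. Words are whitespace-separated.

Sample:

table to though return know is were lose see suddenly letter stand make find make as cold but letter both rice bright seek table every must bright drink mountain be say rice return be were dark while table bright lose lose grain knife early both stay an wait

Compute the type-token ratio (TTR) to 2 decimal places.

N = 48 tokens, V = 35 types.
TTR = V / N = 35 / 48 = 0.73

0.73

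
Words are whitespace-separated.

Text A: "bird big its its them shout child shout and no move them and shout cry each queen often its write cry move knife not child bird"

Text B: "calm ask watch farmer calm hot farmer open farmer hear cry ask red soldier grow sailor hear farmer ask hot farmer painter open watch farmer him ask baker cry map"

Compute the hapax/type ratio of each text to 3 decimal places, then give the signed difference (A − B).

A: hapax=8, V=16, ratio=0.500
B: hapax=8, V=16, ratio=0.500
Difference = 0.500 − 0.500 = 0.000

0.000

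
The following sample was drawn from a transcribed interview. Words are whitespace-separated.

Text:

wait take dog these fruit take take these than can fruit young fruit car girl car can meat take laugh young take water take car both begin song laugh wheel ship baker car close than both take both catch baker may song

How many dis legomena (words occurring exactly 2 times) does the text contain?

Frequencies: take:7, car:4, fruit:3, both:3, these:2, than:2, can:2, young:2, laugh:2, song:2, baker:2, wait:1, dog:1, girl:1, meat:1, water:1, begin:1, wheel:1, ship:1, close:1, … (2 more, each freq 1)
Words with frequency 2: baker, can, laugh, song, than, these, young

7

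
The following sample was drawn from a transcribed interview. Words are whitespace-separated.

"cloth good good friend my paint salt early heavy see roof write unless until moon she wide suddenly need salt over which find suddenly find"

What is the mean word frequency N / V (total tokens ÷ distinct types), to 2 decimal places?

N = 25 tokens, V = 21 types.
Mean frequency = N / V = 25 / 21 = 1.19

1.19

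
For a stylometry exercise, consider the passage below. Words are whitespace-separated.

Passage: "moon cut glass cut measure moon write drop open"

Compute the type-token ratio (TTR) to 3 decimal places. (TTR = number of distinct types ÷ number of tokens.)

N = 9 tokens, V = 7 types.
TTR = V / N = 7 / 9 = 0.778

0.778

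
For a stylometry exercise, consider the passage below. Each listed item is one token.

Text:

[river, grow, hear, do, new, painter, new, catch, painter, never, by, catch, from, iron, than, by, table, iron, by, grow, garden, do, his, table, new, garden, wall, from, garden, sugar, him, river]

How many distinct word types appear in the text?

18

Distinct types: {by, catch, do, from, garden, grow, hear, him, his, iron, never, new, painter, river, sugar, table, than, wall}
V = 18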